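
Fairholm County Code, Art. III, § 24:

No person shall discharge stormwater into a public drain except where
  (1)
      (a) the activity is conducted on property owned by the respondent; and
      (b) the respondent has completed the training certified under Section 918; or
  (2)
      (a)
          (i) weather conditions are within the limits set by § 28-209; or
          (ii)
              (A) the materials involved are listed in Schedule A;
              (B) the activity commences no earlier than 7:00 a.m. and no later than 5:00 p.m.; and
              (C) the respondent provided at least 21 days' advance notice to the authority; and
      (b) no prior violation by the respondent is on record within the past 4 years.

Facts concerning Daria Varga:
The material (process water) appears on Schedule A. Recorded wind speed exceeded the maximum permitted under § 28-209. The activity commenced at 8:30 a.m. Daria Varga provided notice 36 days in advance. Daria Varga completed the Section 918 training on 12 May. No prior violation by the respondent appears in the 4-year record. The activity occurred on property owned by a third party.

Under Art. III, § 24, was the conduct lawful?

Yes — lawful.

(a) own property — not met.
(b) training certified — holds.
(1) = F AND T = false.
(i) weather ok — fails.
(A) Schedule A material — holds.
(B) start within hours — met.
(C) ≥21 days' notice — satisfied.
(ii) = T AND T AND T = true.
(a) = F OR T = true.
(b) no prior violation — met.
(2): T AND T → true.
Overall: F OR T → true.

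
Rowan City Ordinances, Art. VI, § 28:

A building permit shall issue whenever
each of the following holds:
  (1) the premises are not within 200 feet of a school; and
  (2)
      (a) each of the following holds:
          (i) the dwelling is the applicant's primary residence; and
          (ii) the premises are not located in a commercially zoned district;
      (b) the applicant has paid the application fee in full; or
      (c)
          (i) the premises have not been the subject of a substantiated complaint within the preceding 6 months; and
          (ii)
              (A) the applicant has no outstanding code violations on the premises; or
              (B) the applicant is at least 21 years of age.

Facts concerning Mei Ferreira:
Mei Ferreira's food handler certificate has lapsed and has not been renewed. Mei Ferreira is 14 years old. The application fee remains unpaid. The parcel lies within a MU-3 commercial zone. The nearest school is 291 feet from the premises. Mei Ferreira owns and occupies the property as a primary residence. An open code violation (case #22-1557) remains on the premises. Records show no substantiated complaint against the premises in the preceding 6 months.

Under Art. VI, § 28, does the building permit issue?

No — denied.

(1) ≥200 ft from school — satisfied.
(i) primary residence — satisfied.
(ii) not (commercially zoned) — not satisfied.
(a) = T AND F = false.
(b) fee paid — not met.
(i) no complaint in 6 mo. — holds.
(A) no code violations — not met.
(B) age ≥ 21 — not met.
(ii): F OR F → false.
So (c) is not satisfied (T AND F).
(2) = F OR F OR F = false.
Overall = T AND F = false.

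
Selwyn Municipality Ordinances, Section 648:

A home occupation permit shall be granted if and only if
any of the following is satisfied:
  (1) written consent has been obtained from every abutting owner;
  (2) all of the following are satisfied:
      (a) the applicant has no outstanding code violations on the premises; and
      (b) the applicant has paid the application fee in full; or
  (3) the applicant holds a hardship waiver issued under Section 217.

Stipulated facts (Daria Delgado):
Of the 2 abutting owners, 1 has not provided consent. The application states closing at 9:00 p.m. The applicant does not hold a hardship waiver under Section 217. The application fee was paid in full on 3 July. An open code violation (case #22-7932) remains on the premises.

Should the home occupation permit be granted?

(1) all abutters consent — not satisfied.
(a) no code violations — not met.
(b) fee paid — holds.
(2) = F AND T = false.
(3) hardship waiver — not met.
Overall = F OR F OR F = false.

No — denied.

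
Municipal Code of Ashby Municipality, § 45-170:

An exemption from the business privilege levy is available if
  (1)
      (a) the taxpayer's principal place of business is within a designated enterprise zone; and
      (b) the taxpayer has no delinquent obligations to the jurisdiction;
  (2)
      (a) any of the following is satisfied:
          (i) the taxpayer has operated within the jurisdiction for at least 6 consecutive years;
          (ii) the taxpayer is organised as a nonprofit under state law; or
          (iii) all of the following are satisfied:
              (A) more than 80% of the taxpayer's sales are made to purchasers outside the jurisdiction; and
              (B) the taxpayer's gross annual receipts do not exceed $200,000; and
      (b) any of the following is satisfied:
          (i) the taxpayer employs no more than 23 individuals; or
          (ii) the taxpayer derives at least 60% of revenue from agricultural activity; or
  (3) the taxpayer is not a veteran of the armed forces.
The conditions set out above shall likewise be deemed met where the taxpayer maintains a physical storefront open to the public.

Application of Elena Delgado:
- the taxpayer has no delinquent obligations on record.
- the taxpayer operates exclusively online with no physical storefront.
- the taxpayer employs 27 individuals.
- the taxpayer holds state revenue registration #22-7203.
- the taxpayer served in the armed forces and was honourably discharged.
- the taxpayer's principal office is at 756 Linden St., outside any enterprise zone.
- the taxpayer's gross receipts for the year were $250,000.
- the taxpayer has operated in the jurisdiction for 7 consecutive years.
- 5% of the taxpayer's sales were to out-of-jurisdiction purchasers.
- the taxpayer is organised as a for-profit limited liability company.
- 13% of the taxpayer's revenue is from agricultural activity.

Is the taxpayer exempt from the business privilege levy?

(a) in enterprise zone — fails.
(b) no delinquency — holds.
(1): F AND T → false.
(i) ≥ 6 yrs in jurisdiction — holds.
(ii) nonprofit — fails.
(A) >80% out-of-jur. sales — not met.
(B) receipts ≤ $200,000 — not satisfied.
So (iii) is not satisfied (F AND F).
So (a) is satisfied (T OR F OR F).
(i) ≤ 23 employees — fails.
(ii) ≥60% agricultural — not satisfied.
(b) = F OR F = false.
So (2) is not satisfied (T AND F).
(3) not (veteran) — not satisfied.
Overall: F OR F OR F → false.
Exception (has storefront) — not satisfied.
Result: main false OR exception false → false.

No — not exempt.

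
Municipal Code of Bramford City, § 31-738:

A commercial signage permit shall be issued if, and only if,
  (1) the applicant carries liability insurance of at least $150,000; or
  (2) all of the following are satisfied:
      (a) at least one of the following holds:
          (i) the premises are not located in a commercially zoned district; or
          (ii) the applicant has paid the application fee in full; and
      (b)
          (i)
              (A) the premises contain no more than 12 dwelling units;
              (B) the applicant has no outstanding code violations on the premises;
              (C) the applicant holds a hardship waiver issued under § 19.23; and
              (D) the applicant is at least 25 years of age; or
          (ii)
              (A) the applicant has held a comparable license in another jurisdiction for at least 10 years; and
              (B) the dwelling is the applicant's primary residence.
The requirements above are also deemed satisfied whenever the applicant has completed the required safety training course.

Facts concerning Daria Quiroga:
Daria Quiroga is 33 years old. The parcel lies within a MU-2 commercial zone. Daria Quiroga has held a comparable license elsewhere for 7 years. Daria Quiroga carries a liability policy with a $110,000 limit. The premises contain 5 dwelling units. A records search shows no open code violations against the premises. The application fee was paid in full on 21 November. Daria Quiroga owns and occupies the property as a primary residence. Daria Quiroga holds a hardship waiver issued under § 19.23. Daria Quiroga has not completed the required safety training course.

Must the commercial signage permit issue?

Yes — granted.

(1) insurance ≥ $150,000 — not met.
(i) not (commercially zoned) — fails.
(ii) fee paid — satisfied.
(a) = F OR T = true.
(A) ≤ 12 units — met.
(B) no code violations — holds.
(C) hardship waiver — met.
(D) age ≥ 25 — holds.
So (i) is satisfied (T AND T AND T AND T).
(A) prior license ≥ 10 yr — fails.
(B) primary residence — holds.
(ii) = F AND T = false.
(b) = T OR F = true.
(2) = T AND T = true.
So Overall is satisfied (F OR T).
Exception (safety training) — not satisfied.
Result: main true OR exception false → true.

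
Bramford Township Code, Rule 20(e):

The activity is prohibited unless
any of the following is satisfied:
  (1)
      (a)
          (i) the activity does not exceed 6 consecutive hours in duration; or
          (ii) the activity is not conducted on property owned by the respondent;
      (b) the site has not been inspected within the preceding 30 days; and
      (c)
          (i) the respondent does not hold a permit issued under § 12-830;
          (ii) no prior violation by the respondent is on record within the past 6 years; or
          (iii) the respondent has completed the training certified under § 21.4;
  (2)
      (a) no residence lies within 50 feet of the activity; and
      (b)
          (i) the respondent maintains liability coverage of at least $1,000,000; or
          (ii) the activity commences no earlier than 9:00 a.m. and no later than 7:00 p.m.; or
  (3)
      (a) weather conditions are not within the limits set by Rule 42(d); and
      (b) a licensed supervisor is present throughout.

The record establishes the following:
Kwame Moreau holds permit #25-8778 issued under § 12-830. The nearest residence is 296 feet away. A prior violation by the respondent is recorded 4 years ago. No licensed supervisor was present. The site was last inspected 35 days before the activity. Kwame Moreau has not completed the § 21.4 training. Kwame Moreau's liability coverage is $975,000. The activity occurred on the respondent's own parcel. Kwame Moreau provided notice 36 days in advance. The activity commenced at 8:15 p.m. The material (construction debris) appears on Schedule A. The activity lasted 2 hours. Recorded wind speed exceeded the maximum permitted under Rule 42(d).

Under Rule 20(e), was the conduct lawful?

(i) ≤ 6 hrs duration — satisfied.
(ii) not (own property) — not met.
So (a) is satisfied (T OR F).
(b) not (site inspected) — met.
(i) not (holds permit) — not satisfied.
(ii) no prior violation — not satisfied.
(iii) training certified — fails.
(c): F OR F OR F → false.
(1): T AND T AND F → false.
(a) no residence in 50 ft — holds.
(i) coverage ≥ $1,000,000 — fails.
(ii) start within hours — fails.
So (b) is not satisfied (F OR F).
(2) = T AND F = false.
(a) not (weather ok) — holds.
(b) supervisor present — fails.
So (3) is not satisfied (T AND F).
So Overall is not satisfied (F OR F OR F).

No — unlawful.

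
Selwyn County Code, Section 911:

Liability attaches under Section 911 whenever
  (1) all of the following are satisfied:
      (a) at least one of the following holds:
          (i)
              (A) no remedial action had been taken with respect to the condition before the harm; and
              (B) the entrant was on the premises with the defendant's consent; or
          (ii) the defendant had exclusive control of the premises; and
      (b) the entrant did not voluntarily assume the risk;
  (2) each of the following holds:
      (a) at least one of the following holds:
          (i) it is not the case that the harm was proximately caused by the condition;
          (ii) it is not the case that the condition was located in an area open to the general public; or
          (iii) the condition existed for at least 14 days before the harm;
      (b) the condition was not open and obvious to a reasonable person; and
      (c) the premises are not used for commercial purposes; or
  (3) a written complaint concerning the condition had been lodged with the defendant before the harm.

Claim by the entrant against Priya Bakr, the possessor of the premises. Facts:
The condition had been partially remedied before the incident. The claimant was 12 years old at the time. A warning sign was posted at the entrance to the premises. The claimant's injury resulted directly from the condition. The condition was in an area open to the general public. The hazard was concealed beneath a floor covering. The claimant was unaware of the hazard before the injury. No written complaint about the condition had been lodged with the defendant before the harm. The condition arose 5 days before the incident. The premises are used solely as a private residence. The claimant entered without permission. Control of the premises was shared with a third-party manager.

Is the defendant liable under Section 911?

No — not liable.

(A) no remedial action — not met.
(B) consent to enter — not satisfied.
So (i) is not satisfied (F AND F).
(ii) exclusive control — not met.
(a) = F OR F = false.
(b) no assumed risk — holds.
(1): F AND T → false.
(i) not (proximate cause) — not satisfied.
(ii) not (public area) — not satisfied.
(iii) condition ≥14 days old — fails.
(a) = F OR F OR F = false.
(b) not open/obvious — holds.
(c) not (commercial use) — holds.
(2): F AND T AND T → false.
(3) complaint lodged — not satisfied.
Overall: F OR F OR F → false.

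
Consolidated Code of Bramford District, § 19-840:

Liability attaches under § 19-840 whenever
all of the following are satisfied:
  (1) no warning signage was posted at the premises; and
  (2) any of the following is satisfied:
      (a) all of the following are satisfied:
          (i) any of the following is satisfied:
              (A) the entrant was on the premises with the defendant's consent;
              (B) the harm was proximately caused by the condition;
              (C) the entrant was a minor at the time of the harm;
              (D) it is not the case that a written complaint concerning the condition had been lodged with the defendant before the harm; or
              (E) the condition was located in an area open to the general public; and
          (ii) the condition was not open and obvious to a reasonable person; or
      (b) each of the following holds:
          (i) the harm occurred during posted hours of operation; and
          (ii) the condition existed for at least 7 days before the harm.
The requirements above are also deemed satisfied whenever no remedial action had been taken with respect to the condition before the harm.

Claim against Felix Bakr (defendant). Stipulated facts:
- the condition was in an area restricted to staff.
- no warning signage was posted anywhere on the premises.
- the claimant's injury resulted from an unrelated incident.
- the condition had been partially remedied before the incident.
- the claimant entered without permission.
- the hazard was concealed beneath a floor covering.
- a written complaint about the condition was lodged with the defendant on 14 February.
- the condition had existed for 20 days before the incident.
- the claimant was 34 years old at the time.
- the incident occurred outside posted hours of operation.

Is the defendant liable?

No — not liable.

(1) no signage posted — met.
(A) consent to enter — fails.
(B) proximate cause — not satisfied.
(C) entrant a minor — not satisfied.
(D) not (complaint lodged) — not met.
(E) public area — not satisfied.
(i): F OR F OR F OR F OR F → false.
(ii) not open/obvious — holds.
(a): F AND T → false.
(i) during posted hours — not met.
(ii) condition ≥7 days old — holds.
(b) = F AND T = false.
So (2) is not satisfied (F OR F).
Overall: T AND F → false.
Exception (no remedial action) — not satisfied.
Result: main false OR exception false → false.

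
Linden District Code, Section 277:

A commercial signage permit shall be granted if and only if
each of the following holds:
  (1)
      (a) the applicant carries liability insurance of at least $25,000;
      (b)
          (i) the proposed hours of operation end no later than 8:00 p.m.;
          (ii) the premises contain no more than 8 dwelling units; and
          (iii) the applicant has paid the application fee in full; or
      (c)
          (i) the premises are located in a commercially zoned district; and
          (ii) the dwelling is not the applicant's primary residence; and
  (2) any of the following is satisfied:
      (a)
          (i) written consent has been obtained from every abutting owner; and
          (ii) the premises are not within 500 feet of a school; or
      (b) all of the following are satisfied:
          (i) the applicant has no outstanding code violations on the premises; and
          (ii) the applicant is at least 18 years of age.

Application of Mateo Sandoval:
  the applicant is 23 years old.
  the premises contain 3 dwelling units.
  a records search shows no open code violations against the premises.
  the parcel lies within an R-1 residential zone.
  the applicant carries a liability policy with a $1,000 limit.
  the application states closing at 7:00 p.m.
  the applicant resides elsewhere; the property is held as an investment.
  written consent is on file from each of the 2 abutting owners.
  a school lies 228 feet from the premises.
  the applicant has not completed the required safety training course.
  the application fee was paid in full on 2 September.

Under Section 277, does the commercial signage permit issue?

(a) insurance ≥ $25,000 — fails.
(i) closes by 8 p.m. — met.
(ii) ≤ 8 units — satisfied.
(iii) fee paid — met.
So (b) is satisfied (T AND T AND T).
(i) commercially zoned — not met.
(ii) not (primary residence) — satisfied.
So (c) is not satisfied (F AND T).
So (1) is satisfied (F OR T OR F).
(i) all abutters consent — holds.
(ii) ≥500 ft from school — not met.
(a) = T AND F = false.
(i) no code violations — holds.
(ii) age ≥ 18 — met.
(b): T AND T → true.
(2) = F OR T = true.
Overall = T AND T = true.

Yes — granted.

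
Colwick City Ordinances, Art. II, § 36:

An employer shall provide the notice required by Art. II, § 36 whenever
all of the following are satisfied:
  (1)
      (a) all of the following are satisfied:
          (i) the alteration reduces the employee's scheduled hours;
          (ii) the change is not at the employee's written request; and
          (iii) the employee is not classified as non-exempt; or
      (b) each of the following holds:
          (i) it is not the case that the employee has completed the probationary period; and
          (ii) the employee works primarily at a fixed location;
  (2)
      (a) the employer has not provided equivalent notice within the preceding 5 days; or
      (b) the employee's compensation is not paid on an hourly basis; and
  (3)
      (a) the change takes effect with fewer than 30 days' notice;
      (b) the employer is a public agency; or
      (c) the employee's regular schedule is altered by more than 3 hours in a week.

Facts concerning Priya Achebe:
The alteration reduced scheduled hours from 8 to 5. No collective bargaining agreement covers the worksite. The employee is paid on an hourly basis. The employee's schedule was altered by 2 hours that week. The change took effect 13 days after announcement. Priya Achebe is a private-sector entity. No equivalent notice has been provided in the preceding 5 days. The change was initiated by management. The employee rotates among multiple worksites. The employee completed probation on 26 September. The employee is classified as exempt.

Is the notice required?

(i) hours reduced — satisfied.
(ii) not employee-requested — satisfied.
(iii) not (non-exempt) — holds.
So (a) is satisfied (T AND T AND T).
(i) not (past probation) — not satisfied.
(ii) fixed location — fails.
So (b) is not satisfied (F AND F).
(1): T OR F → true.
(a) no recent notice — holds.
(b) not (hourly-paid) — not satisfied.
So (2) is satisfied (T OR F).
(a) < 30 days' notice — satisfied.
(b) public agency — not met.
(c) schedule shift > 3h — fails.
(3): T OR F OR F → true.
Overall = T AND T AND T = true.

Yes — required.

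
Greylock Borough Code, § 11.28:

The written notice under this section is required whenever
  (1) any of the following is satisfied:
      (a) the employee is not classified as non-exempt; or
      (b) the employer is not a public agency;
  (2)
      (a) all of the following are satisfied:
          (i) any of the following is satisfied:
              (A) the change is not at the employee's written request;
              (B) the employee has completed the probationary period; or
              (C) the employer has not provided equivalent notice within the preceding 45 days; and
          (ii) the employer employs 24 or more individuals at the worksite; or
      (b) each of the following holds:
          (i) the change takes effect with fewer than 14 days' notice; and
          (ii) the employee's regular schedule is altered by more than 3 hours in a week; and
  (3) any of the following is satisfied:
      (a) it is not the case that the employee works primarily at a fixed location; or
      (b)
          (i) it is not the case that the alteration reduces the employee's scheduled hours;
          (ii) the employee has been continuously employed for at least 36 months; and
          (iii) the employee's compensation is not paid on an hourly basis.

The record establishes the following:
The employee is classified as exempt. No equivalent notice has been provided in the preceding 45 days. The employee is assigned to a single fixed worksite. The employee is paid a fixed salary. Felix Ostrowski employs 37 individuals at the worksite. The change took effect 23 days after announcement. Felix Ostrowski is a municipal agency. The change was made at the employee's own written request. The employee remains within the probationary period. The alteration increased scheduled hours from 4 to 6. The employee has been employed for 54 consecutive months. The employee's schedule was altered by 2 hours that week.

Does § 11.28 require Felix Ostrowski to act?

(a) not (non-exempt) — satisfied.
(b) not (public agency) — fails.
(1): T OR F → true.
(A) not employee-requested — not met.
(B) past probation — fails.
(C) no recent notice — holds.
(i) = F OR F OR T = true.
(ii) ≥ 24 at site — satisfied.
So (a) is satisfied (T AND T).
(i) < 14 days' notice — fails.
(ii) schedule shift > 3h — fails.
(b) = F AND F = false.
So (2) is satisfied (T OR F).
(a) not (fixed location) — not met.
(i) not (hours reduced) — satisfied.
(ii) tenure ≥ 36 mo. — satisfied.
(iii) not (hourly-paid) — satisfied.
(b): T AND T AND T → true.
So (3) is satisfied (F OR T).
Overall: T AND T AND T → true.

Yes — required.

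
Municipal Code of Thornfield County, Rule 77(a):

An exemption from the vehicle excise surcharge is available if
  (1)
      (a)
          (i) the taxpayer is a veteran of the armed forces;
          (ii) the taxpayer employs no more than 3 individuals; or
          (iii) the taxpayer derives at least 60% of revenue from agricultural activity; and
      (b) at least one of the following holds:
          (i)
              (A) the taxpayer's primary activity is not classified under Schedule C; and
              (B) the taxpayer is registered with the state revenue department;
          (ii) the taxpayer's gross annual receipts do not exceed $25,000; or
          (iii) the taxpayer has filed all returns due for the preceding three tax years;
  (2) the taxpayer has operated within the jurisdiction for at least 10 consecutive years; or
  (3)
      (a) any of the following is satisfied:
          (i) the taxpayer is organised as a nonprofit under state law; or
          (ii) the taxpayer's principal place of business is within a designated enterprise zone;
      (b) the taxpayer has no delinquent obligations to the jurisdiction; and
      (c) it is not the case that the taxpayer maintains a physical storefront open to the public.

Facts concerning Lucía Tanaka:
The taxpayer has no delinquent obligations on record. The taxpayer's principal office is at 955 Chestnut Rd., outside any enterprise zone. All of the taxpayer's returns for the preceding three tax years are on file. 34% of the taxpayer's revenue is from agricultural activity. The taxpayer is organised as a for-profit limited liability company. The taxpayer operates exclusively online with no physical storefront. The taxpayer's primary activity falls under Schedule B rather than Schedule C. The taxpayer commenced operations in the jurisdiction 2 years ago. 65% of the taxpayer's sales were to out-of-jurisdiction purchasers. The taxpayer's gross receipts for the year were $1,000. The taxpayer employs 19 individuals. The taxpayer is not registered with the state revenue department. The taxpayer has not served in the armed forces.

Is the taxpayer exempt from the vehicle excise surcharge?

(i) veteran — fails.
(ii) ≤ 3 employees — fails.
(iii) ≥60% agricultural — not met.
(a): F OR F OR F → false.
(A) not (Schedule C activity) — satisfied.
(B) state-registered — fails.
(i) = T AND F = false.
(ii) receipts ≤ $25,000 — met.
(iii) returns current — met.
So (b) is satisfied (F OR T OR T).
So (1) is not satisfied (F AND T).
(2) ≥ 10 yrs in jurisdiction — not met.
(i) nonprofit — not satisfied.
(ii) in enterprise zone — not met.
(a): F OR F → false.
(b) no delinquency — holds.
(c) not (has storefront) — met.
(3): F AND T AND T → false.
So Overall is not satisfied (F OR F OR F).

No — not exempt.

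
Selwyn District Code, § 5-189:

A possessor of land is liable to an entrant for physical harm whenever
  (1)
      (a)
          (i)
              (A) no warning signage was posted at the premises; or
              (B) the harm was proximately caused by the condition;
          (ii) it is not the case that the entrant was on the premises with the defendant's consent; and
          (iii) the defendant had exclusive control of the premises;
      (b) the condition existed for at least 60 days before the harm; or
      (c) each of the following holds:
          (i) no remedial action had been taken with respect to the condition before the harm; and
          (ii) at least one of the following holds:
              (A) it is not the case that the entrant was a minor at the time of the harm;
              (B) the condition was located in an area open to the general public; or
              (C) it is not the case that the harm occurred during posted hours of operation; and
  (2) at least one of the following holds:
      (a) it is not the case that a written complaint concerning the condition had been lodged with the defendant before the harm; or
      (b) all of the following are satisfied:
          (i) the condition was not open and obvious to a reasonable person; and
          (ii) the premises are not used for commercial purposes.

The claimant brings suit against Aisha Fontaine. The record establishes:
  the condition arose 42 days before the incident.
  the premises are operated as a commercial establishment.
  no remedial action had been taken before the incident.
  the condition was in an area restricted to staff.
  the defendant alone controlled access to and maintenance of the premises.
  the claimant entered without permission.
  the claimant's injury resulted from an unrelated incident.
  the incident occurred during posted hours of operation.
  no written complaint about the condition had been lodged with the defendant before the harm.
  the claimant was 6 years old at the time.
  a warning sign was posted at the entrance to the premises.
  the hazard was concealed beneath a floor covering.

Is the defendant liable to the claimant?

No — not liable.

(A) no signage posted — fails.
(B) proximate cause — fails.
(i) = F OR F = false.
(ii) not (consent to enter) — holds.
(iii) exclusive control — holds.
So (a) is not satisfied (F AND T AND T).
(b) condition ≥60 days old — not satisfied.
(i) no remedial action — satisfied.
(A) not (entrant a minor) — not satisfied.
(B) public area — not satisfied.
(C) not (during posted hours) — not met.
(ii): F OR F OR F → false.
(c): T AND F → false.
(1) = F OR F OR F = false.
(a) not (complaint lodged) — holds.
(i) not open/obvious — satisfied.
(ii) not (commercial use) — not satisfied.
So (b) is not satisfied (T AND F).
(2) = T OR F = true.
Overall: F AND T → false.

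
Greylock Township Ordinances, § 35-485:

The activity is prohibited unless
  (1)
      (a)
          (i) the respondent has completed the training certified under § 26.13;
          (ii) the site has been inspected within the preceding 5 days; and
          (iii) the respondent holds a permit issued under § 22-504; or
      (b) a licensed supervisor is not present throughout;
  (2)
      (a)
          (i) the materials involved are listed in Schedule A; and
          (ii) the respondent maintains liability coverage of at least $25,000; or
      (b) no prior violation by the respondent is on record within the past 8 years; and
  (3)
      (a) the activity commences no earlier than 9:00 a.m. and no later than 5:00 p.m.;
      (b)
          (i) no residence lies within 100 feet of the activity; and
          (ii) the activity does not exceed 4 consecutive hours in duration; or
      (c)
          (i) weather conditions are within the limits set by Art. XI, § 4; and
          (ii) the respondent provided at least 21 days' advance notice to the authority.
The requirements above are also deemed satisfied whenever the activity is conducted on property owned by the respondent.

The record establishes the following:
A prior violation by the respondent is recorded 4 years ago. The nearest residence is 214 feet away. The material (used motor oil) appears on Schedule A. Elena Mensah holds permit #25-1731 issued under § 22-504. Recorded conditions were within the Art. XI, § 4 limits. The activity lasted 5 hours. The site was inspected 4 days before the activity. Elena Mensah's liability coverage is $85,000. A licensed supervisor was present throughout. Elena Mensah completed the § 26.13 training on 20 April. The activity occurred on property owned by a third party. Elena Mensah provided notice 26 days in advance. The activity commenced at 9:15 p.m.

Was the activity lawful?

(i) training certified — satisfied.
(ii) site inspected — holds.
(iii) holds permit — satisfied.
So (a) is satisfied (T AND T AND T).
(b) not (supervisor present) — fails.
So (1) is satisfied (T OR F).
(i) Schedule A material — satisfied.
(ii) coverage ≥ $25,000 — holds.
(a): T AND T → true.
(b) no prior violation — not satisfied.
(2) = T OR F = true.
(a) start within hours — not met.
(i) no residence in 100 ft — holds.
(ii) ≤ 4 hrs duration — not satisfied.
So (b) is not satisfied (T AND F).
(i) weather ok — holds.
(ii) ≥21 days' notice — satisfied.
(c) = T AND T = true.
So (3) is satisfied (F OR F OR T).
So Overall is satisfied (T AND T AND T).
Exception (own property) — not satisfied.
Result: main true OR exception false → true.

Yes — lawful.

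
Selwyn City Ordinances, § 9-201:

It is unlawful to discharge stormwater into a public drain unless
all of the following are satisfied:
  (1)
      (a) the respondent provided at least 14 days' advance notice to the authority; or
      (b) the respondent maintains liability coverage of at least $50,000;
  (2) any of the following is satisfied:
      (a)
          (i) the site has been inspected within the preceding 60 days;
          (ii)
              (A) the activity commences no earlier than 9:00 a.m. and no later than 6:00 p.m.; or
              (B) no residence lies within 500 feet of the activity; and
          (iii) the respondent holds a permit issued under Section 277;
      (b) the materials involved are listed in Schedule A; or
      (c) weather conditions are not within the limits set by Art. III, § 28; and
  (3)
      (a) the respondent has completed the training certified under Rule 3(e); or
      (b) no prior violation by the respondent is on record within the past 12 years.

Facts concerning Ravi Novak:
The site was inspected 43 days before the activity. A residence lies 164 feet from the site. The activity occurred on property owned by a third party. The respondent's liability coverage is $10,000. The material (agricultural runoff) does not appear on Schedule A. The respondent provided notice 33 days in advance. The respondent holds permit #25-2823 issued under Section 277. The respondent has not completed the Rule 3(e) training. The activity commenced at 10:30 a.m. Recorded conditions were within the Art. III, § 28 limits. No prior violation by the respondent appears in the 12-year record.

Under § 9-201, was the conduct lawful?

Yes — lawful.

(a) ≥14 days' notice — satisfied.
(b) coverage ≥ $50,000 — not satisfied.
(1): T OR F → true.
(i) site inspected — met.
(A) start within hours — holds.
(B) no residence in 500 ft — not met.
So (ii) is satisfied (T OR F).
(iii) holds permit — holds.
(a): T AND T AND T → true.
(b) Schedule A material — not satisfied.
(c) not (weather ok) — fails.
(2): T OR F OR F → true.
(a) training certified — not met.
(b) no prior violation — satisfied.
(3): F OR T → true.
Overall: T AND T AND T → true.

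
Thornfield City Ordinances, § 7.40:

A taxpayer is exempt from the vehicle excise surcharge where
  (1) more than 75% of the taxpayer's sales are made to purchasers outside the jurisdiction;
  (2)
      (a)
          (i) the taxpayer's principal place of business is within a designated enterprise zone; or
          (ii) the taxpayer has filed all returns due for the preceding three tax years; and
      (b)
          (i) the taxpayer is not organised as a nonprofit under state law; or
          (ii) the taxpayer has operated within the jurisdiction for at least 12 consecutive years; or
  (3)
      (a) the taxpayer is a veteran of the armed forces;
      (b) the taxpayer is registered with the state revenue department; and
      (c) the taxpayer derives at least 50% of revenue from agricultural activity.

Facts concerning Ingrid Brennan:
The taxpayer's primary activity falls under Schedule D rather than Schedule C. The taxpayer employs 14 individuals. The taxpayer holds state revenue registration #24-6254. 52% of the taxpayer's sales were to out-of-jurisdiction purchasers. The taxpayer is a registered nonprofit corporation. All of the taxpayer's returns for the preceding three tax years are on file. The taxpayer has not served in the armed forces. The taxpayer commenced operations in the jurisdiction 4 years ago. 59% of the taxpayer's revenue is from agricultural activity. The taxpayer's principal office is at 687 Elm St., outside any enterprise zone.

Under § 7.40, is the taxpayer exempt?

(1) >75% out-of-jur. sales — not met.
(i) in enterprise zone — not satisfied.
(ii) returns current — holds.
(a) = F OR T = true.
(i) not (nonprofit) — not satisfied.
(ii) ≥ 12 yrs in jurisdiction — fails.
So (b) is not satisfied (F OR F).
(2): T AND F → false.
(a) veteran — not satisfied.
(b) state-registered — satisfied.
(c) ≥50% agricultural — met.
(3): F AND T AND T → false.
Overall: F OR F OR F → false.

No — not exempt.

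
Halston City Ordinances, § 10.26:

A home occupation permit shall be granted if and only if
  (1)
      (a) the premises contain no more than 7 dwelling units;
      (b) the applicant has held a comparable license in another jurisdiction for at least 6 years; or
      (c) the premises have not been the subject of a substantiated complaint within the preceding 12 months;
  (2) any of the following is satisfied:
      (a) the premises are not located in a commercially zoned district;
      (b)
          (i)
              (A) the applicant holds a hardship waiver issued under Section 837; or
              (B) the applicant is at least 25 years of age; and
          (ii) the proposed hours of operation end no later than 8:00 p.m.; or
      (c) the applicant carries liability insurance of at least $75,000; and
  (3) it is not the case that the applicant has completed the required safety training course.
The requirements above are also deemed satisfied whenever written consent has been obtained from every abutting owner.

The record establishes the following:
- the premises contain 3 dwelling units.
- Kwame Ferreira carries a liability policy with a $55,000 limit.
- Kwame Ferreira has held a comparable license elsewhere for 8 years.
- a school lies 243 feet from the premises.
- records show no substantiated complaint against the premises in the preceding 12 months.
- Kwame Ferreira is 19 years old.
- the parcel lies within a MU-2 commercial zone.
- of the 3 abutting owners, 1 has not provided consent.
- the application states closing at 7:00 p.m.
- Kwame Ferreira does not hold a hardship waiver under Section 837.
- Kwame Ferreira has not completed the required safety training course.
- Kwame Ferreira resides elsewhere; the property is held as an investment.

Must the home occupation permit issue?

(a) ≤ 7 units — met.
(b) prior license ≥ 6 yr — satisfied.
(c) no complaint in 12 mo. — met.
(1): T OR T OR T → true.
(a) not (commercially zoned) — not met.
(A) hardship waiver — not met.
(B) age ≥ 25 — not met.
So (i) is not satisfied (F OR F).
(ii) closes by 8 p.m. — met.
(b): F AND T → false.
(c) insurance ≥ $75,000 — fails.
(2) = F OR F OR F = false.
(3) not (safety training) — met.
So Overall is not satisfied (T AND F AND T).
Exception (all abutters consent) — not satisfied.
Result: main false OR exception false → false.

No — denied.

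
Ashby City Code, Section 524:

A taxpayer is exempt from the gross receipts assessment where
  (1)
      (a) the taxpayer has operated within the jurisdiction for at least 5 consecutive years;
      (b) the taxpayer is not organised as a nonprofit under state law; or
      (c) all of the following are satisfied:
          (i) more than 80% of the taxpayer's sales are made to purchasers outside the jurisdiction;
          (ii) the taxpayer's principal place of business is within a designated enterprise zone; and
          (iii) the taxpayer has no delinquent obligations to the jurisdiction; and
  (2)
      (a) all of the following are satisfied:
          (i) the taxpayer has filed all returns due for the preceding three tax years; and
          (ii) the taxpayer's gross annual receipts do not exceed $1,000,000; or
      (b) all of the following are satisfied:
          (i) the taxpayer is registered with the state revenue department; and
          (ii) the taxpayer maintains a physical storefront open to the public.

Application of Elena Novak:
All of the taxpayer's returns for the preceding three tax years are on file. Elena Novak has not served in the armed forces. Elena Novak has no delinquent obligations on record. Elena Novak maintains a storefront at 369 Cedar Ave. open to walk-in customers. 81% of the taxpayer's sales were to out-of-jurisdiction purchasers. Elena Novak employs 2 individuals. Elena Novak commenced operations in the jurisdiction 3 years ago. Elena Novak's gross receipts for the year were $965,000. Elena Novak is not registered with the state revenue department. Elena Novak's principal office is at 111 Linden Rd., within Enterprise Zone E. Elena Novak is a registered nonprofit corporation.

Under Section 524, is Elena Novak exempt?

Yes — exempt.

(a) ≥ 5 yrs in jurisdiction — fails.
(b) not (nonprofit) — not met.
(i) >80% out-of-jur. sales — met.
(ii) in enterprise zone — satisfied.
(iii) no delinquency — satisfied.
(c) = T AND T AND T = true.
So (1) is satisfied (F OR F OR T).
(i) returns current — met.
(ii) receipts ≤ $1,000,000 — satisfied.
(a) = T AND T = true.
(i) state-registered — not met.
(ii) has storefront — met.
(b): F AND T → false.
(2) = T OR F = true.
Overall = T AND T = true.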